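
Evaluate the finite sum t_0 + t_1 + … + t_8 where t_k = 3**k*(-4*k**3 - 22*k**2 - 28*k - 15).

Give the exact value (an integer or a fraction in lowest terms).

t_(k+1)/t_k = 3*(4*k**3 + 34*k**2 + 84*k + 69)/(4*k**3 + 22*k**2 + 28*k + 15).
Gosper form: A/B · C(k+1)/C(k) with A=3, B=1, C=k**3 + 11*k**2/2 + 7*k + 15/4.
Key eq: (3)·f(k+1) = (1)·f(k) + (k**3 + 11*k**2/2 + 7*k + 15/4).
d = 3 from the (0,0,3) case.
Solve for f: f(k) = (2*k**3 + 2*k**2 - k + 3)/4 (degree 3 ≤ 3).
So s_k = (B(k−1)f/C)·t_k = ((2*k**3 + 2*k**2 - k + 3)/(4*k**3 + 22*k**2 + 28*k + 15))·t_k = 3**k*(-2*k**3 - 2*k**2 + k - 3).
s_(k+1) − s_k = 3**k*(-4*k**3 - 22*k**2 - 28*k - 15) = t_k.
Evaluate s at k=9 and k=0: -31768362 and -3; difference -31768359.

Σ = -31768359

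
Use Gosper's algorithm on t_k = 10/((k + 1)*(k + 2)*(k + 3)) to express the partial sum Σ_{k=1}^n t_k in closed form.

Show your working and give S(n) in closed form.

The ratio is (k + 1)/(k + 4).
So A=k + 1 and B=k + 4, with C=1.
Solve (k + 1)·f(k+1) − (k + 3)·f(k) = 1.
Bound: deg f ≤ 2.
Coefficient equations give f(k) = k*(k + 3)/4.
Then R = B(k−1)f/C = k*(k + 3)**2/4, so s_k = R(k)·t_k = 5*k*(k + 3)/(2*(k + 1)*(k + 2)).
Check: Δs_k = 10/(k**3 + 6*k**2 + 11*k + 6). ✓
Telescope: S(n) = s_(n+1) − s_(1) = 5*(n**2 + 5*n + 4)/(2*(n**2 + 5*n + 6)) − (5/3) = 5*n*(n + 5)/(6*(n**2 + 5*n + 6)).

S(n) = 5*n*(n + 5)/(6*(n**2 + 5*n + 6))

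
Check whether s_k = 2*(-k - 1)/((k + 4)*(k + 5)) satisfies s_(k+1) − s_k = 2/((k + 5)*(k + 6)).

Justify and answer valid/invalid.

s_(k+1) = 2*(-k - 2)/((k + 5)*(k + 6))
s_(k+1) − s_k = 2*(k - 2)/(k**3 + 15*k**2 + 74*k + 120)
(s_(k+1) − s_k) − t_k = -12/(k**3 + 15*k**2 + 74*k + 120)

Invalid: residual -12/(k**3 + 15*k**2 + 74*k + 120) ≠ 0.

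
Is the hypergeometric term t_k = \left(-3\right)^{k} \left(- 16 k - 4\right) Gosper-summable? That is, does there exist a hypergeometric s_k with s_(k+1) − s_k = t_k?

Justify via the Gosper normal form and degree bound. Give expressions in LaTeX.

r(k) = 3*(-4*k - 5)/(4*k + 1) after simplifying.
Take A(k)=-3, B(k)=1, C(k)=k + 1/4.
Solve (-3)·f(k+1) − (1)·f(k) = k + 1/4.
From deg A=0, deg B=0, deg C=1: d=1.
Solve for f: f(k) = -(2*k - 1)/8 (degree 1 ≤ 1).
R(k) = B(k−1)·f(k)/C(k) = -(2*k - 1)/(2*(4*k + 1)); s_k = R·t_k = (-3)**k*(4*k - 2).
Verify: (-3)**k*(-16*k - 4) matches t_k.

Yes. s_k = \left(-3\right)^{k} \left(4 k - 2\right).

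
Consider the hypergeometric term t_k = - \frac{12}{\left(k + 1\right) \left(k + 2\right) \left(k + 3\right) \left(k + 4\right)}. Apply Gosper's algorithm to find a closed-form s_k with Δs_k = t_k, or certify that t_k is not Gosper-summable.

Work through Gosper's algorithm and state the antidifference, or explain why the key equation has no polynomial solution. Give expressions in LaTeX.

The ratio is (k + 1)/(k + 5).
So A=k + 1 and B=k + 5, with C=1.
f must satisfy (k + 1)·f(k+1) − (k + 4)·f(k) = 1.
Bound: deg f ≤ 3.
Match coefficients ⇒ f(k) = k*(k**2 + 6*k + 11)/18.
R(k) = B(k−1)·f(k)/C(k) = k*(k + 4)*(k**2 + 6*k + 11)/18; s_k = R·t_k = 2*k*(-k**2 - 6*k - 11)/(3*(k + 1)*(k + 2)*(k + 3)).
Verify: -12/(k**4 + 10*k**3 + 35*k**2 + 50*k + 24) matches t_k.

s_k = \frac{2 k \left(- k^{2} - 6 k - 11\right)}{3 \left(k + 1\right) \left(k + 2\right) \left(k + 3\right)}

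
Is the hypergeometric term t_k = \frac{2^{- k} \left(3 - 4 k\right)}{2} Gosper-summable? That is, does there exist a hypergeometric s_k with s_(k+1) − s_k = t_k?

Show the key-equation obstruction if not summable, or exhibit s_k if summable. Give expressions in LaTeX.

Yes. s_k = 2^{- k} \left(4 k + 1\right).

Step 1: r(k) = (4*k + 1)/(2*(4*k - 3)).
Normal form (A,B,C) = (1/2, 1, k - 3/4).
Solve (1/2)·f(k+1) − (1)·f(k) = k - 3/4.
deg f ≤ 1 (via 0,0,1).
Solving with deg f ≤ 1: f(k) = -(4*k + 1)/2.
R(k) = B(k−1)·f(k)/C(k) = -2*(4*k + 1)/(4*k - 3); s_k = R·t_k = (4*k + 1)/2**k.
Check: Δs_k = (3 - 4*k)/(2*2**k). ✓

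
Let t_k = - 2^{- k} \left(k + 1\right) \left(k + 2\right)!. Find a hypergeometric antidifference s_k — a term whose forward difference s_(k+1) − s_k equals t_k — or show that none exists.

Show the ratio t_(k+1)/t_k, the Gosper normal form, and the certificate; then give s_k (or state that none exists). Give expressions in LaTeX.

s_k = - 2^{1 - k} \left(k + 2\right)!

The ratio is (k + 2)*(k + 3)/(2*(k + 1)).
A = k/2 + 3/2, B = 1, C = k + 1.
Need (k/2 + 3/2)·f(k+1) − (1)·f(k) = k + 1.
Degrees (1,0,1) ⇒ d ≤ 0.
A polynomial solution: f(k) = 2.
R(k) = B(k−1)·f(k)/C(k) = 2/(k + 1); s_k = R·t_k = -2**(1 - k)*factorial(k + 2).
Δs = -(k + 1)*factorial(k + 2)/2**k, as required.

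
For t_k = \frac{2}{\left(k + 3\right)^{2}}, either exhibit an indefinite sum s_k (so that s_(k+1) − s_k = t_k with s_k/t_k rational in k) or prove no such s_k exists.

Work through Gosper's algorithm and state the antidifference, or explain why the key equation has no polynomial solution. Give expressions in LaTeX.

r(k) = (k + 3)**2/(k + 4)**2 after simplifying.
Take A(k)=k**2 + 6*k + 9, B(k)=k**2 + 8*k + 16, C(k)=1.
Set up (k**2 + 6*k + 9)·f(k+1) − (k**2 + 6*k + 9)·f(k) − (1) = 0.
Degrees (2,2,0) ⇒ d ≤ 0.
f = c0 ⇒ A·f(k+1) − B(k−1)·f(k) − C = -1. The system {-1 = 0} is inconsistent; no antidifference.

none — t_k is not Gosper-summable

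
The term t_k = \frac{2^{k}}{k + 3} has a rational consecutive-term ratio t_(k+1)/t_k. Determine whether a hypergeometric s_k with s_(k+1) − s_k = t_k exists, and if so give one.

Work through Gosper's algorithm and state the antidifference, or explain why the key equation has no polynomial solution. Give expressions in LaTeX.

none — t_k is not Gosper-summable

The ratio is 2*(k + 3)/(k + 4).
So A=2*k + 6 and B=k + 4, with C=1.
f must satisfy (2*k + 6)·f(k+1) − (k + 3)·f(k) = 1.
Degrees (1,1,0) ⇒ d ≤ -1.
deg f ≤ -1 is impossible — no certificate.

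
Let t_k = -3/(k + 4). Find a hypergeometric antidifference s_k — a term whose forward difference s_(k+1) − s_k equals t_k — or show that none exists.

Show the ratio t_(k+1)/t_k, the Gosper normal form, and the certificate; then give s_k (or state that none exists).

none (Gosper's algorithm certifies no s_k)

r(k) = (k + 4)/(k + 5) after simplifying.
A = k + 4, B = k + 5, C = 1.
Set up (k + 4)·f(k+1) − (k + 4)·f(k) − (1) = 0.
Degrees (1,1,0) ⇒ d ≤ 0.
Put f(k) = c0: A·f(k+1) − B(k−1)·f(k) − C = -1; need -1 = 0 — inconsistent ⇒ no f, not summable.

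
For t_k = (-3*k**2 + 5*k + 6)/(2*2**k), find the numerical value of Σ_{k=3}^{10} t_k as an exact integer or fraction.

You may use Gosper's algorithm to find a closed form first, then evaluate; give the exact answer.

The ratio is (3*k**2 + k - 8)/(2*(3*k**2 - 5*k - 6)).
A = 1/2, B = 1, C = k**2 - 5*k/3 - 2.
Set up (1/2)·f(k+1) − (1)·f(k) − (k**2 - 5*k/3 - 2) = 0.
deg f ≤ 2 (via 0,0,2).
Coefficient equations give f(k) = -2*(k + 1)*(3*k - 2)/3.
R(k) = B(k−1)·f(k)/C(k) = -2*(k + 1)*(3*k - 2)/(3*k**2 - 5*k - 6); s_k = R·t_k = (3*k**2 + k - 2)/2**k.
Verify: (-3*k**2 + 5*k + 6)/(2*2**k) matches t_k.
Evaluate s at k=11 and k=3: 93/512 and 7/2; difference -1699/512.

Σ = -1699/512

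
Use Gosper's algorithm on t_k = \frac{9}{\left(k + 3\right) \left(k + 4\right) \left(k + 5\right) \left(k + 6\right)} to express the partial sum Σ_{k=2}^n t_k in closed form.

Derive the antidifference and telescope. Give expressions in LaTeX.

S(n) = \frac{n^{3} + 15 n^{2} + 74 n - 90}{70 \left(n^{3} + 15 n^{2} + 74 n + 120\right)}

Compute t_(k+1)/t_k: get (k + 3)/(k + 7).
Factor: A=k + 3; B=k + 7; C=1.
Solve (k + 3)·f(k+1) − (k + 6)·f(k) = 1.
From deg A=1, deg B=1, deg C=0: d=3.
Match coefficients ⇒ f(k) = k*(k**2 + 12*k + 47)/180.
Certificate R = B(k−1)f/C = k*(k + 6)*(k**2 + 12*k + 47)/180 gives s_k = k*(k**2 + 12*k + 47)/(20*(k + 3)*(k + 4)*(k + 5)).
Check: Δs_k = 9/(k**4 + 18*k**3 + 119*k**2 + 342*k + 360). ✓
Evaluate: s_(n+1) = (n**3 + 15*n**2 + 74*n + 60)/(20*(n**3 + 15*n**2 + 74*n + 120)); subtract s_(2) = 1/28 ⇒ S(n) = (n**3 + 15*n**2 + 74*n - 90)/(70*(n**3 + 15*n**2 + 74*n + 120)).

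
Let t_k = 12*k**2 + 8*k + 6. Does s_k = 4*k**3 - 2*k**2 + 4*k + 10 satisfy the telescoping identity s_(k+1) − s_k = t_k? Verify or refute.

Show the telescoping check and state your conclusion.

valid; difference matches t_k

s_(k+1) = 4*k**3 + 10*k**2 + 12*k + 16
s_(k+1) − s_k = 12*k**2 + 8*k + 6
(s_(k+1) − s_k) − t_k = 0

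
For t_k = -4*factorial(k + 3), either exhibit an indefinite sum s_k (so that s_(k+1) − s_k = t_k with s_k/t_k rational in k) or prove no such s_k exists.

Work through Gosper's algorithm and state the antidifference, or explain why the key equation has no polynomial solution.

none — t_k is not Gosper-summable

Ratio r(k) = k + 4.
Factor: A=k + 4; B=1; C=1.
Key eq: (k + 4)·f(k+1) = (1)·f(k) + (1).
Bound: deg f ≤ -1.
Bound -1 < 0, so the key equation has no polynomial solution.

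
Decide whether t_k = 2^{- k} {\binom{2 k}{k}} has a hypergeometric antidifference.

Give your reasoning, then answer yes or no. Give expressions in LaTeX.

Compute t_(k+1)/t_k: get (2*k + 1)/(k + 1).
Normal form (A,B,C) = (2*k + 1, k + 1, 1).
Need (2*k + 1)·f(k+1) − (k)·f(k) = 1.
From deg A=1, deg B=1, deg C=0: d=-1.
deg f ≤ -1 is impossible — no certificate.

No — key equation has no polynomial f.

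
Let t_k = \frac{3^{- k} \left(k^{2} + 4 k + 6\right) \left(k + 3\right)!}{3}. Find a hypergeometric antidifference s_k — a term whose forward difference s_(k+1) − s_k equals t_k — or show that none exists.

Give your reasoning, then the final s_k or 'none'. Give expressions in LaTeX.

s_k = 3^{- k} \left(k + 2\right) \left(k + 3\right)!

Ratio r(k) = (k + 4)*(4*k + (k + 1)**2 + 10)/(3*(k**2 + 4*k + 6)).
A = k/3 + 4/3, B = 1, C = k**2 + 4*k + 6.
Need (k/3 + 4/3)·f(k+1) − (1)·f(k) = k**2 + 4*k + 6.
deg f ≤ 1 (via 1,0,2).
Solving with deg f ≤ 1: f(k) = 3*(k + 2).
Then R = B(k−1)f/C = 3*(k + 2)/(k**2 + 4*k + 6), so s_k = R(k)·t_k = (k + 2)*factorial(k + 3)/3**k.
Check: Δs_k = (k**2 + 4*k + 6)*factorial(k + 3)/(3*3**k). ✓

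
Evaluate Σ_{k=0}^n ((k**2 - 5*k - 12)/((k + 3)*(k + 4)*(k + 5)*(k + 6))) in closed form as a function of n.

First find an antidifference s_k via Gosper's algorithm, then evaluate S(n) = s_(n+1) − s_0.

Step 1: r(k) = (k**3 - 25*k - 48)/(k**3 + 2*k**2 - 47*k - 84).
A = k + 3, B = k + 7, C = k**2 - 5*k - 12.
Set up (k + 3)·f(k+1) − (k + 6)·f(k) − (k**2 - 5*k - 12) = 0.
d = 3 from the (1,1,2) case.
Match coefficients ⇒ f(k) = -k*(k**2 + 42*k + 77)/30.
Then R = B(k−1)f/C = -k*(k + 6)*(k**2 + 42*k + 77)/(30*(k**2 - 5*k - 12)), so s_k = R(k)·t_k = k*(-k**2 - 42*k - 77)/(30*(k + 3)*(k + 4)*(k + 5)).
Verify: (k**2 - 5*k - 12)/(k**4 + 18*k**3 + 119*k**2 + 342*k + 360) matches t_k.
s_(n+1) = (-n**3 - 45*n**2 - 164*n - 120)/(30*(n**3 + 15*n**2 + 74*n + 120)) and s_(0) = 0, so S(n) = (-n**3 - 45*n**2 - 164*n - 120)/(30*(n**3 + 15*n**2 + 74*n + 120)).

S(n) = (-n**3 - 45*n**2 - 164*n - 120)/(30*(n**3 + 15*n**2 + 74*n + 120))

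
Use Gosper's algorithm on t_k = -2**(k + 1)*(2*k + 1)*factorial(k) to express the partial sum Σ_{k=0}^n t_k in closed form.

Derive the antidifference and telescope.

S(n) = -4*2**n*factorial(n + 1) + 2

Ratio r(k) = 2*(k + 1)*(2*k + 3)/(2*k + 1).
Factor: A=2*k + 2; B=1; C=k + 1/2.
Key eq: (2*k + 2)·f(k+1) = (1)·f(k) + (k + 1/2).
Bound: deg f ≤ 0.
Solve for f: f(k) = 1/2 (degree 0 ≤ 0).
Then R = B(k−1)f/C = 1/(2*k + 1), so s_k = R(k)·t_k = -2**(k + 1)*factorial(k).
Check: Δs_k = -2**(k + 1)*(2*k + 1)*factorial(k). ✓
Σ_(k=0)^n t_k = s_(n+1) − s_(0) = (-2**(n + 2)*factorial(n + 1)) − (-2), i.e. -4*2**n*factorial(n + 1) + 2.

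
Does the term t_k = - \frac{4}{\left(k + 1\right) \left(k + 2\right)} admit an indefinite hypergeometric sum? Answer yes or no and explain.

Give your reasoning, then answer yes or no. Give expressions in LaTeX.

Yes. s_k = - \frac{4 k}{k + 1}.

The ratio is (k + 1)/(k + 3).
Factor: A=k + 1; B=k + 3; C=1.
Key eq: (k + 1)·f(k+1) = (k + 2)·f(k) + (1).
Bound: deg f ≤ 1.
Solving with deg f ≤ 1: f(k) = k.
Then R = B(k−1)f/C = k*(k + 2), so s_k = R(k)·t_k = -4*k/(k + 1).
Δs = -4/(k**2 + 3*k + 2), as required.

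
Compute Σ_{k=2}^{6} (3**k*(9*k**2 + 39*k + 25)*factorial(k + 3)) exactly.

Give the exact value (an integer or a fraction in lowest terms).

Σ = 158723706600

t_(k+1)/t_k = 3*(9*k**3 + 93*k**2 + 301*k + 292)/(9*k**2 + 39*k + 25).
Factor: A=3*k + 12; B=1; C=k**2 + 13*k/3 + 25/9.
f must satisfy (3*k + 12)·f(k+1) − (1)·f(k) = k**2 + 13*k/3 + 25/9.
d = 1 from the (1,0,2) case.
Solve for f: f(k) = (3*k - 1)/9 (degree 1 ≤ 1).
So s_k = (B(k−1)f/C)·t_k = ((3*k - 1)/(9*k**2 + 39*k + 25))·t_k = 3**k*(3*k - 1)*factorial(k + 3).
s_(k+1) − s_k = 3**k*(9*k**2 + 39*k + 25)*factorial(k + 3) = t_k.
Telescoping: Σ = s_(7) − s_(2) = 158723712000 − (5400) = 158723706600.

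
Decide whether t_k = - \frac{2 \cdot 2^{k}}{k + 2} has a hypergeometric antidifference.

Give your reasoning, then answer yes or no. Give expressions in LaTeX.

No — negative degree bound, so no certificate f.

t_(k+1)/t_k = 2*(k + 2)/(k + 3).
Gosper form: A/B · C(k+1)/C(k) with A=2*k + 4, B=k + 3, C=1.
Key eq: (2*k + 4)·f(k+1) = (k + 2)·f(k) + (1).
From deg A=1, deg B=1, deg C=0: d=-1.
Bound -1 < 0, so the key equation has no polynomial solution.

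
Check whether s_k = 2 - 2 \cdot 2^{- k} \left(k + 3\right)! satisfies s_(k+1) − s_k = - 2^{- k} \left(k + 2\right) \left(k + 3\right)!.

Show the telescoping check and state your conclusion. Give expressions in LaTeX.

s_(k+1) = -2*2**(-k - 1)*factorial(k + 4) + 2
s_(k+1) − s_k = -(k + 2)*factorial(k + 3)/2**k
(s_(k+1) − s_k) − t_k = 0

valid; difference matches t_k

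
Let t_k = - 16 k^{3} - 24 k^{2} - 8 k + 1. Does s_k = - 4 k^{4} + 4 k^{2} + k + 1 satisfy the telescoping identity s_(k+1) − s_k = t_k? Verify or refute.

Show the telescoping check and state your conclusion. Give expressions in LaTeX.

s_(k+1) = k - 4*(k + 1)**4 + 4*(k + 1)**2 + 2
s_(k+1) − s_k = -16*k**3 - 24*k**2 - 8*k + 1
(s_(k+1) − s_k) − t_k = 0

valid (s_(k+1) − s_k reduces to t_k)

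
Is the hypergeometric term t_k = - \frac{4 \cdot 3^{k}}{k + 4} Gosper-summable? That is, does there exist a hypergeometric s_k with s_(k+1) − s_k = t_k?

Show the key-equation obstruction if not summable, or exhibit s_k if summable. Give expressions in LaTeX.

r(k) = 3*(k + 4)/(k + 5) after simplifying.
Take A(k)=3*k + 12, B(k)=k + 5, C(k)=1.
f must satisfy (3*k + 12)·f(k+1) − (k + 4)·f(k) = 1.
d = -1 from the (1,1,0) case.
d = -1 < 0 ⇒ no nonzero polynomial f; not summable.

No — key equation has no polynomial f.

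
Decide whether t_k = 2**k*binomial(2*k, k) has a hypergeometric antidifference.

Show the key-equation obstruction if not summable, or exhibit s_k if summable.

t_(k+1)/t_k = 4*(2*k + 1)/(k + 1).
Normal form (A,B,C) = (8*k + 4, k + 1, 1).
Solve (8*k + 4)·f(k+1) − (k)·f(k) = 1.
From deg A=1, deg B=1, deg C=0: d=-1.
Bound -1 < 0, so the key equation has no polynomial solution.

No — t_k has no hypergeometric antidifference.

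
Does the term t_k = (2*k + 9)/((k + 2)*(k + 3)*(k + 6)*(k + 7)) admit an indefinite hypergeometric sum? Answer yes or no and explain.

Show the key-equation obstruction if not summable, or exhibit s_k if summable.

Yes. s_k = k*(k + 8)/(12*(k**2 + 8*k + 12)).

Compute t_(k+1)/t_k: get (k + 2)*(k + 6)*(2*k + 11)/((k + 4)*(k + 8)*(2*k + 9)).
Take A(k)=k + 2, B(k)=k + 8, C(k)=k**3 + 27*k**2/2 + 121*k/2 + 90.
Set up (k + 2)·f(k+1) − (k + 7)·f(k) − (k**3 + 27*k**2/2 + 121*k/2 + 90) = 0.
Bound: deg f ≤ 5.
Solve for f: f(k) = k*(k + 3)*(k + 4)*(k + 5)*(k + 8)/24 (degree 5 ≤ 5).
So s_k = (B(k−1)f/C)·t_k = (k*(k + 3)*(k + 7)*(k + 8)/(12*(2*k + 9)))·t_k = k*(k + 8)/(12*(k**2 + 8*k + 12)).
Verify: (2*k + 9)/(k**4 + 18*k**3 + 113*k**2 + 288*k + 252) matches t_k.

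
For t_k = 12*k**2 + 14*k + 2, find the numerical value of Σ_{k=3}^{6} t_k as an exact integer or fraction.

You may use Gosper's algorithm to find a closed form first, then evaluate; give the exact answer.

Compute t_(k+1)/t_k: get (6*k**2 + 19*k + 14)/(6*k**2 + 7*k + 1).
Normal form (A,B,C) = (1, 1, k**2 + 7*k/6 + 1/6).
Need (1)·f(k+1) − (1)·f(k) = k**2 + 7*k/6 + 1/6.
deg f ≤ 3 (via 0,0,2).
A polynomial solution: f(k) = k*(k + 1)*(4*k - 3)/12.
Then R = B(k−1)f/C = k*(4*k - 3)/(2*(6*k + 1)), so s_k = R(k)·t_k = k*(4*k**2 + k - 3).
Check: Δs_k = 12*k**2 + 14*k + 2. ✓
Telescoping: Σ = s_(7) − s_(3) = 1400 − (108) = 1292.

Σ = 1292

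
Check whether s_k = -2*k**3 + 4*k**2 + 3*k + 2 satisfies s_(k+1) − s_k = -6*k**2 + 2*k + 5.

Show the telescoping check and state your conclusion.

s_(k+1) = -2*k**3 - 2*k**2 + 5*k + 7
s_(k+1) − s_k = -6*k**2 + 2*k + 5
(s_(k+1) − s_k) − t_k = 0

Valid — Δs_k = t_k.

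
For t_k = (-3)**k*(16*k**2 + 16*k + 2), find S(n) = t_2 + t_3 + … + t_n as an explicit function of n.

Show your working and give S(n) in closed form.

Compute t_(k+1)/t_k: get 3*(-8*k**2 - 24*k - 17)/(8*k**2 + 8*k + 1).
Normal form (A,B,C) = (-3, 1, k**2 + k + 1/8).
Solve (-3)·f(k+1) − (1)·f(k) = k**2 + k + 1/8.
Bound: deg f ≤ 2.
A polynomial solution: f(k) = -(4*k**2 - 2*k - 1)/16.
So s_k = (B(k−1)f/C)·t_k = (-(4*k**2 - 2*k - 1)/(2*(8*k**2 + 8*k + 1)))·t_k = (-3)**k*(-4*k**2 + 2*k + 1).
Verify: (-3)**k*(16*k**2 + 16*k + 2) matches t_k.
Σ_(k=2)^n t_k = s_(n+1) − s_(2) = (3*(-3)**n*(4*n**2 + 6*n + 1)) − (-99), i.e. 12*(-3)**n*n**2 + 18*(-3)**n*n + 3*(-3)**n + 99.

S(n) = 12*(-3)**n*n**2 + 18*(-3)**n*n + 3*(-3)**n + 99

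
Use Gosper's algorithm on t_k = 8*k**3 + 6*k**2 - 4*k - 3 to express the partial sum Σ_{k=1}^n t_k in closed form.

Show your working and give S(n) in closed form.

Compute t_(k+1)/t_k: get (8*k**3 + 30*k**2 + 32*k + 7)/(8*k**3 + 6*k**2 - 4*k - 3).
So A=1 and B=1, with C=k**3 + 3*k**2/4 - k/2 - 3/8.
Key eq: (1)·f(k+1) = (1)·f(k) + (k**3 + 3*k**2/4 - k/2 - 3/8).
Bound: deg f ≤ 4.
Coefficient equations give f(k) = k**2*(2*k**2 - 2*k - 3)/8.
Get s_k = R·t_k = k**2*(2*k**2 - 2*k - 3) with R(k) = B(k−1)f(k)/C(k) = k**2*(2*k**2 - 2*k - 3)/((4*k + 3)*(2*k**2 - 1)).
Verify: 8*k**3 + 6*k**2 - 4*k - 3 matches t_k.
Telescope: S(n) = s_(n+1) − s_(1) = 2*n**4 + 6*n**3 + 3*n**2 - 4*n - 3 − (-3) = n*(2*n**3 + 6*n**2 + 3*n - 4).

S(n) = n*(2*n**3 + 6*n**2 + 3*n - 4)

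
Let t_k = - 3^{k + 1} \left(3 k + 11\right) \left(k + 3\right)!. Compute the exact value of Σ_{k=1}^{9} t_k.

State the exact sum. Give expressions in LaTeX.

Σ = -1103098053657384

Ratio r(k) = 3*(k + 4)*(3*k + 14)/(3*k + 11).
Normal form (A,B,C) = (3*k + 12, 1, k + 11/3).
Set up (3*k + 12)·f(k+1) − (1)·f(k) − (k + 11/3) = 0.
Bound: deg f ≤ 0.
A polynomial solution: f(k) = 1/3.
Certificate R = B(k−1)f/C = 1/(3*k + 11) gives s_k = -3**(k + 1)*factorial(k + 3).
s_(k+1) − s_k = -3**(k + 1)*(3*k + 11)*factorial(k + 3) = t_k.
Sum = s_(10) − s_(1); s_(10) = -1103098053657600, s_(1) = -216 ⇒ -1103098053657384.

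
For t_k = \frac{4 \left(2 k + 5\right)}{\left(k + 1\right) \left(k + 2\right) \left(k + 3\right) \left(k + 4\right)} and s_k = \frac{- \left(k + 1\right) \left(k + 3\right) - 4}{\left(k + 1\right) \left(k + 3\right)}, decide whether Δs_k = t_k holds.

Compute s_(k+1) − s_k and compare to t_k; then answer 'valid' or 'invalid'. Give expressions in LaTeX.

Valid — Δs_k = t_k.

s_(k+1) = (-(k + 2)*(k + 4) - 4)/((k + 2)*(k + 4))
s_(k+1) − s_k = 4*(2*k + 5)/(k**4 + 10*k**3 + 35*k**2 + 50*k + 24)
(s_(k+1) − s_k) − t_k = 0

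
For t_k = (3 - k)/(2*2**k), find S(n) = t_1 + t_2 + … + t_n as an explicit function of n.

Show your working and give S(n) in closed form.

r(k) = (k - 2)/(2*(k - 3)) after simplifying.
Normal form (A,B,C) = (1/2, 1, k - 3).
Solve (1/2)·f(k+1) − (1)·f(k) = k - 3.
deg f ≤ 1 (via 0,0,1).
Coefficient equations give f(k) = -2*(k - 2).
Certificate R = B(k−1)f/C = -2*(k - 2)/(k - 3) gives s_k = (k - 2)/2**k.
Verify: (3 - k)/(2*2**k) matches t_k.
Evaluate: s_(n+1) = 2**(-n - 1)*(n - 1); subtract s_(1) = -1/2 ⇒ S(n) = 2**(-n - 1)*(2**n + n - 1).

S(n) = 2**(-n - 1)*(2**n + n - 1)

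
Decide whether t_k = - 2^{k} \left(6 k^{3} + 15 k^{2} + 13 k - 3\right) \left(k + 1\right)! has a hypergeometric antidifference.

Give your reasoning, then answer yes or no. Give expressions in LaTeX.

Yes. s_k = 2^{k} \left(- 3 k^{2} + 3 k + 1\right) \left(k + 1\right)!.

Compute t_(k+1)/t_k: get 2*(6*k**4 + 45*k**3 + 127*k**2 + 153*k + 62)/(6*k**3 + 15*k**2 + 13*k - 3).
Factor: A=2*k + 4; B=1; C=k**3 + 5*k**2/2 + 13*k/6 - 1/2.
Key eq: (2*k + 4)·f(k+1) = (1)·f(k) + (k**3 + 5*k**2/2 + 13*k/6 - 1/2).
d = 2 from the (1,0,3) case.
Coefficient equations give f(k) = (3*k**2 - 3*k - 1)/6.
Then R = B(k−1)f/C = (3*k**2 - 3*k - 1)/(6*k**3 + 15*k**2 + 13*k - 3), so s_k = R(k)·t_k = 2**k*(-3*k**2 + 3*k + 1)*factorial(k + 1).
Δs = -2**k*(6*k**3 + 15*k**2 + 13*k - 3)*factorial(k + 1), as required.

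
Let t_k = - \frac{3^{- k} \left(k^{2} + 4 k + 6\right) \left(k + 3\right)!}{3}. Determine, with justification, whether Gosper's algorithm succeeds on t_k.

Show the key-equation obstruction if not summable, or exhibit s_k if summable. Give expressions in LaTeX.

t_(k+1)/t_k = (k + 4)*(4*k + (k + 1)**2 + 10)/(3*(k**2 + 4*k + 6)).
So A=k/3 + 4/3 and B=1, with C=k**2 + 4*k + 6.
f must satisfy (k/3 + 4/3)·f(k+1) − (1)·f(k) = k**2 + 4*k + 6.
Degrees (1,0,2) ⇒ d ≤ 1.
Match coefficients ⇒ f(k) = 3*(k + 2).
R(k) = B(k−1)·f(k)/C(k) = 3*(k + 2)/(k**2 + 4*k + 6); s_k = R·t_k = -(k + 2)*factorial(k + 3)/3**k.
s_(k+1) − s_k = -(k**2 + 4*k + 6)*factorial(k + 3)/(3*3**k) = t_k.

Yes. s_k = - 3^{- k} \left(k + 2\right) \left(k + 3\right)!.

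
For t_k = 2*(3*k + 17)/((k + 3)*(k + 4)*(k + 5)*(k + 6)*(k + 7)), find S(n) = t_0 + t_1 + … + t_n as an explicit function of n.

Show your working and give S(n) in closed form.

Step 1: r(k) = (k + 3)*(3*k + 20)/((k + 8)*(3*k + 17)).
A = k + 3, B = k + 8, C = k + 17/3.
Need (k + 3)·f(k+1) − (k + 7)·f(k) = k + 17/3.
From deg A=1, deg B=1, deg C=1: d=4.
A polynomial solution: f(k) = k*(k + 5)*(k**2 + 13*k + 54)/216.
So s_k = (B(k−1)f/C)·t_k = (k*(k + 5)*(k + 7)*(k**2 + 13*k + 54)/(72*(3*k + 17)))·t_k = k*(k**2 + 13*k + 54)/(36*(k**3 + 13*k**2 + 54*k + 72)).
Verify: 2*(3*k + 17)/(k**5 + 25*k**4 + 245*k**3 + 1175*k**2 + 2754*k + 2520) matches t_k.
Σ_(k=0)^n t_k = s_(n+1) − s_(0) = ((n**3 + 16*n**2 + 83*n + 68)/(36*(n**3 + 16*n**2 + 83*n + 140))) − (0), i.e. (n**3 + 16*n**2 + 83*n + 68)/(36*(n**3 + 16*n**2 + 83*n + 140)).

S(n) = (n**3 + 16*n**2 + 83*n + 68)/(36*(n**3 + 16*n**2 + 83*n + 140))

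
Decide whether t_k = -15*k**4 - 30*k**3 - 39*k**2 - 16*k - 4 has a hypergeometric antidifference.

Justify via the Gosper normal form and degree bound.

Step 1: r(k) = (15*k**4 + 90*k**3 + 219*k**2 + 244*k + 104)/(15*k**4 + 30*k**3 + 39*k**2 + 16*k + 4).
A = 1, B = 1, C = k**4 + 2*k**3 + 13*k**2/5 + 16*k/15 + 4/15.
f must satisfy (1)·f(k+1) − (1)·f(k) = k**4 + 2*k**3 + 13*k**2/5 + 16*k/15 + 4/15.
Degrees (0,0,4) ⇒ d ≤ 5.
Coefficient equations give f(k) = k*(3*k**4 + 3*k**2 - 4*k + 2)/15.
Then R = B(k−1)f/C = k*(3*k**4 + 3*k**2 - 4*k + 2)/(15*k**4 + 30*k**3 + 39*k**2 + 16*k + 4), so s_k = R(k)·t_k = k*(-3*k**4 - 3*k**2 + 4*k - 2).
Check: Δs_k = -15*k**4 - 30*k**3 - 39*k**2 - 16*k - 4. ✓

Yes. s_k = k*(-3*k**4 - 3*k**2 + 4*k - 2).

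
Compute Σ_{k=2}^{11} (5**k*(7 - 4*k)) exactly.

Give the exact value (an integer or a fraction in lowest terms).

Ratio r(k) = 5*(4*k - 3)/(4*k - 7).
Normal form (A,B,C) = (5, 1, k - 7/4).
Solve (5)·f(k+1) − (1)·f(k) = k - 7/4.
deg f ≤ 1 (via 0,0,1).
A polynomial solution: f(k) = (k - 3)/4.
R(k) = B(k−1)·f(k)/C(k) = (k - 3)/(4*k - 7); s_k = R·t_k = 5**k*(3 - k).
Δs = 5**k*(7 - 4*k), as required.
Sum = s_(12) − s_(2); s_(12) = -2197265625, s_(2) = 25 ⇒ -2197265650.

Σ = -2197265650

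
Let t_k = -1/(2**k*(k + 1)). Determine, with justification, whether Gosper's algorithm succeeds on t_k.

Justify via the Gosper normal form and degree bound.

t_(k+1)/t_k = (k + 1)/(2*(k + 2)).
Factor: A=k/2 + 1/2; B=k + 2; C=1.
f must satisfy (k/2 + 1/2)·f(k+1) − (k + 1)·f(k) = 1.
From deg A=1, deg B=1, deg C=0: d=-1.
Negative degree bound (-1): no f exists, t_k not Gosper-summable.

No; the degree bound rules out any f.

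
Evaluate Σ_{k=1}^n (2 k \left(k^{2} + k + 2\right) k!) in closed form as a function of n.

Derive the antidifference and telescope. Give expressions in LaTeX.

Ratio r(k) = (k + 1)**2*(k + (k + 1)**2 + 3)/(k*(k**2 + k + 2)).
Normal form (A,B,C) = (k + 1, 1, k**3 + k**2 + 2*k).
f must satisfy (k + 1)·f(k+1) − (1)·f(k) = k**3 + k**2 + 2*k.
Bound: deg f ≤ 2.
Solving with deg f ≤ 2: f(k) = k*(k - 1).
Then R = B(k−1)f/C = (k - 1)/(k**2 + k + 2), so s_k = R(k)·t_k = 2*k*(k - 1)*factorial(k).
Δs = 2*k*(k**2 + k + 2)*factorial(k), as required.
Telescope: S(n) = s_(n+1) − s_(1) = 2*n*(n + 1)*factorial(n + 1) − (0) = 2*n*(n + 1)*factorial(n + 1).

S(n) = 2 n \left(n + 1\right) \left(n + 1\right)!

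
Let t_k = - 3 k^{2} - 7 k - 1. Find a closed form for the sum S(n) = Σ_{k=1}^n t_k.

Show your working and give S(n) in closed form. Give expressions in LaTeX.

S(n) = n \left(- n^{2} - 5 n - 5\right)

t_(k+1)/t_k = (3*k**2 + 13*k + 11)/(3*k**2 + 7*k + 1).
Factor: A=1; B=1; C=k**2 + 7*k/3 + 1/3.
f must satisfy (1)·f(k+1) − (1)·f(k) = k**2 + 7*k/3 + 1/3.
Degrees (0,0,2) ⇒ d ≤ 3.
Solving with deg f ≤ 3: f(k) = k*(k**2 + 2*k - 2)/3.
Get s_k = R·t_k = k*(-k**2 - 2*k + 2) with R(k) = B(k−1)f(k)/C(k) = k*(k**2 + 2*k - 2)/(3*k**2 + 7*k + 1).
s_(k+1) − s_k = -3*k**2 - 7*k - 1 = t_k.
s_(n+1) = -n**3 - 5*n**2 - 5*n - 1 and s_(1) = -1, so S(n) = n*(-n**2 - 5*n - 5).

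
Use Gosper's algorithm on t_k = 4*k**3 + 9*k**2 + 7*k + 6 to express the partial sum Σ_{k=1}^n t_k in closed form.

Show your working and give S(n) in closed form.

t_(k+1)/t_k = (4*k**3 + 21*k**2 + 37*k + 26)/(4*k**3 + 9*k**2 + 7*k + 6).
Factor: A=1; B=1; C=k**3 + 9*k**2/4 + 7*k/4 + 3/2.
Need (1)·f(k+1) − (1)·f(k) = k**3 + 9*k**2/4 + 7*k/4 + 3/2.
From deg A=0, deg B=0, deg C=3: d=4.
Solving with deg f ≤ 4: f(k) = k*(k + 2)*(k**2 - k + 2)/4.
Then R = B(k−1)f/C = k*(k + 2)*(k**2 - k + 2)/(4*k**3 + 9*k**2 + 7*k + 6), so s_k = R(k)·t_k = k*(k**3 + k**2 + 4).
Δs = 4*k**3 + 9*k**2 + 7*k + 6, as required.
Σ_(k=1)^n t_k = s_(n+1) − s_(1) = (n**4 + 5*n**3 + 9*n**2 + 11*n + 6) − (6), i.e. n*(n**3 + 5*n**2 + 9*n + 11).

S(n) = n*(n**3 + 5*n**2 + 9*n + 11)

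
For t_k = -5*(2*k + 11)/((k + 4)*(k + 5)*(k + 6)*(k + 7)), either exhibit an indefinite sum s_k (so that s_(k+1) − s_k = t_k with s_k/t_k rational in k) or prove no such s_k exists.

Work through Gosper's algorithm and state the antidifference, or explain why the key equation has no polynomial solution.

s_k = 5*k*(-k - 10)/(24*(k**2 + 10*k + 24))

t_(k+1)/t_k = (k + 4)*(2*k + 13)/((k + 8)*(2*k + 11)).
A = k + 4, B = k + 8, C = k + 11/2.
f must satisfy (k + 4)·f(k+1) − (k + 7)·f(k) = k + 11/2.
From deg A=1, deg B=1, deg C=1: d=3.
A polynomial solution: f(k) = k*(k + 5)*(k + 10)/48.
Get s_k = R·t_k = 5*k*(-k - 10)/(24*(k**2 + 10*k + 24)) with R(k) = B(k−1)f(k)/C(k) = k*(k + 5)*(k + 7)*(k + 10)/(24*(2*k + 11)).
s_(k+1) − s_k = 5*(-2*k - 11)/(k**4 + 22*k**3 + 179*k**2 + 638*k + 840) = t_k.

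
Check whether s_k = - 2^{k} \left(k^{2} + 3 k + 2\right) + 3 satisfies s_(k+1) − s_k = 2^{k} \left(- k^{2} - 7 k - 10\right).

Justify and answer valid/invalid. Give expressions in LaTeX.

s_(k+1) = -2*2**k*(3*k + (k + 1)**2 + 5) + 3
s_(k+1) − s_k = 2**k*(-k**2 - 7*k - 10)
(s_(k+1) − s_k) − t_k = 0

Valid: the claim telescopes to t_k.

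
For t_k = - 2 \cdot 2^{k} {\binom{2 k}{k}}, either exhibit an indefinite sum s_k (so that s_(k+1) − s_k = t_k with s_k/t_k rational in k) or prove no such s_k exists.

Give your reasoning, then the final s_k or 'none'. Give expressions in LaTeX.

Ratio r(k) = 4*(2*k + 1)/(k + 1).
Factor: A=8*k + 4; B=k + 1; C=1.
Set up (8*k + 4)·f(k+1) − (k)·f(k) − (1) = 0.
From deg A=1, deg B=1, deg C=0: d=-1.
Negative degree bound (-1): no f exists, t_k not Gosper-summable.

no hypergeometric antidifference exists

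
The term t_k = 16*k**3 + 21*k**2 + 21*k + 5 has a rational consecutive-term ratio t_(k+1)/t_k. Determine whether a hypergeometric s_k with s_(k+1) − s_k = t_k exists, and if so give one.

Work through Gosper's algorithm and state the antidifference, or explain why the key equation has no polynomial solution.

s_k = k*(4*k**3 - k**2 + 4*k - 2)

The ratio is (16*k**3 + 69*k**2 + 111*k + 63)/(16*k**3 + 21*k**2 + 21*k + 5).
So A=1 and B=1, with C=k**3 + 21*k**2/16 + 21*k/16 + 5/16.
Need (1)·f(k+1) − (1)·f(k) = k**3 + 21*k**2/16 + 21*k/16 + 5/16.
From deg A=0, deg B=0, deg C=3: d=4.
A polynomial solution: f(k) = k*(4*k**3 - k**2 + 4*k - 2)/16.
Certificate R = B(k−1)f/C = k*(4*k**3 - k**2 + 4*k - 2)/((16*k + 5)*(k**2 + k + 1)) gives s_k = k*(4*k**3 - k**2 + 4*k - 2).
Check: Δs_k = 16*k**3 + 21*k**2 + 21*k + 5. ✓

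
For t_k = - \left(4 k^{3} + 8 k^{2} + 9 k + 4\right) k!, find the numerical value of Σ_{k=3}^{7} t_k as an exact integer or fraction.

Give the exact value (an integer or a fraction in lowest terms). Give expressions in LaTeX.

Σ = -10200762

Compute t_(k+1)/t_k: get (4*k**4 + 24*k**3 + 57*k**2 + 62*k + 25)/(4*k**3 + 8*k**2 + 9*k + 4).
Gosper form: A/B · C(k+1)/C(k) with A=k + 1, B=1, C=k**3 + 2*k**2 + 9*k/4 + 1.
Need (k + 1)·f(k+1) − (1)·f(k) = k**3 + 2*k**2 + 9*k/4 + 1.
Bound: deg f ≤ 2.
Match coefficients ⇒ f(k) = (4*k**2 - 3)/4.
Then R = B(k−1)f/C = (4*k**2 - 3)/(4*k**3 + 8*k**2 + 9*k + 4), so s_k = R(k)·t_k = -(4*k**2 - 3)*factorial(k).
s_(k+1) − s_k = -(4*k**3 + 8*k**2 + 9*k + 4)*factorial(k) = t_k.
Evaluate s at k=8 and k=3: -10200960 and -198; difference -10200762.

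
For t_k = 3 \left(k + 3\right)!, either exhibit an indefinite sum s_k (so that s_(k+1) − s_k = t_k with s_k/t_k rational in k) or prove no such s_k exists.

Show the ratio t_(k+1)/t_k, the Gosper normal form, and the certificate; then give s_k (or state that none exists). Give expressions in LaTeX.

none — t_k is not Gosper-summable

Step 1: r(k) = k + 4.
Gosper form: A/B · C(k+1)/C(k) with A=k + 4, B=1, C=1.
Key eq: (k + 4)·f(k+1) = (1)·f(k) + (1).
Degrees (1,0,0) ⇒ d ≤ -1.
Negative degree bound (-1): no f exists, t_k not Gosper-summable.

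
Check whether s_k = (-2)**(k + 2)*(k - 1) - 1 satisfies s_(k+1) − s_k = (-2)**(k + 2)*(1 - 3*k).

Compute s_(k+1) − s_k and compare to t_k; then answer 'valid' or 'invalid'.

s_(k+1) = (-2)**(k + 3)*k - 1
s_(k+1) − s_k = (-2)**(k + 2)*(1 - 3*k)
(s_(k+1) − s_k) − t_k = 0

valid; difference matches t_k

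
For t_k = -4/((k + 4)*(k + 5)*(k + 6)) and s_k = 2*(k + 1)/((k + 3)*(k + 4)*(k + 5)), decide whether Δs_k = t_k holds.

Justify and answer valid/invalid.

Invalid: residual 12/(k**4 + 18*k**3 + 119*k**2 + 342*k + 360) ≠ 0.

s_(k+1) = 2*(k + 2)/((k + 4)*(k + 5)*(k + 6))
s_(k+1) − s_k = -4*k/(k**4 + 18*k**3 + 119*k**2 + 342*k + 360)
(s_(k+1) − s_k) − t_k = 12/(k**4 + 18*k**3 + 119*k**2 + 342*k + 360)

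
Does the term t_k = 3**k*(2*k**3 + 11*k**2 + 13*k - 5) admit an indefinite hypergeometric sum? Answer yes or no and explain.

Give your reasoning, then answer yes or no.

Yes. s_k = 3**k*(k**3 + k**2 - k - 4).

t_(k+1)/t_k = 3*(2*k**3 + 17*k**2 + 41*k + 21)/(2*k**3 + 11*k**2 + 13*k - 5).
So A=3 and B=1, with C=k**3 + 11*k**2/2 + 13*k/2 - 5/2.
Solve (3)·f(k+1) − (1)·f(k) = k**3 + 11*k**2/2 + 13*k/2 - 5/2.
Bound: deg f ≤ 3.
Solve for f: f(k) = (k**3 + k**2 - k - 4)/2 (degree 3 ≤ 3).
Then R = B(k−1)f/C = (k**3 + k**2 - k - 4)/((2*k + 5)*(k**2 + 3*k - 1)), so s_k = R(k)·t_k = 3**k*(k**3 + k**2 - k - 4).
Verify: 3**k*(2*k**3 + 11*k**2 + 13*k - 5) matches t_k.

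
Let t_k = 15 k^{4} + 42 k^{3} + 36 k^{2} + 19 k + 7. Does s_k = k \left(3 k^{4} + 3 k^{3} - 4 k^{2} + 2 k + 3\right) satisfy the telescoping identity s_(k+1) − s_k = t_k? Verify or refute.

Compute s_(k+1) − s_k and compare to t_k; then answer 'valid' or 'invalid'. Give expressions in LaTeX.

Valid — Δs_k = t_k.

s_(k+1) = 3*k**5 + 18*k**4 + 38*k**3 + 38*k**2 + 22*k + 7
s_(k+1) − s_k = 15*k**4 + 42*k**3 + 36*k**2 + 19*k + 7
(s_(k+1) − s_k) − t_k = 0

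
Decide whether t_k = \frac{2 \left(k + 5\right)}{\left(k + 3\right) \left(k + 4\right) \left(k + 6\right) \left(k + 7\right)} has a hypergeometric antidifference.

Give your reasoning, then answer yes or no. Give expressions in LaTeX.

Yes. s_k = \frac{k \left(k + 9\right)}{18 \left(k^{2} + 9 k + 18\right)}.

Step 1: r(k) = (k + 3)*(k + 6)**2/((k + 5)**2*(k + 8)).
Factor: A=k + 3; B=k + 8; C=k**2 + 10*k + 25.
f must satisfy (k + 3)·f(k+1) − (k + 7)·f(k) = k**2 + 10*k + 25.
d = 4 from the (1,1,2) case.
Coefficient equations give f(k) = k*(k + 4)*(k + 5)*(k + 9)/36.
Certificate R = B(k−1)f/C = k*(k + 4)*(k + 7)*(k + 9)/(36*(k + 5)) gives s_k = k*(k + 9)/(18*(k**2 + 9*k + 18)).
s_(k+1) − s_k = 2*(k + 5)/(k**4 + 20*k**3 + 145*k**2 + 450*k + 504) = t_k.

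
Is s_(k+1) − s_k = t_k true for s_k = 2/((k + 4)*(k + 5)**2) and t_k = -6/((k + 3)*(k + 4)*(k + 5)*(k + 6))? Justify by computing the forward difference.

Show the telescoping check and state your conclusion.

s_(k+1) = 2/((k + 5)*(k + 6)**2)
s_(k+1) − s_k = 2*(-3*k - 16)/(k**5 + 26*k**4 + 269*k**3 + 1384*k**2 + 3540*k + 3600)
(s_(k+1) − s_k) − t_k = 4*(4*k + 21)/(k**6 + 29*k**5 + 347*k**4 + 2191*k**3 + 7692*k**2 + 14220*k + 10800)

Invalid: residual 4*(4*k + 21)/(k**6 + 29*k**5 + 347*k**4 + 2191*k**3 + 7692*k**2 + 14220*k + 10800) ≠ 0.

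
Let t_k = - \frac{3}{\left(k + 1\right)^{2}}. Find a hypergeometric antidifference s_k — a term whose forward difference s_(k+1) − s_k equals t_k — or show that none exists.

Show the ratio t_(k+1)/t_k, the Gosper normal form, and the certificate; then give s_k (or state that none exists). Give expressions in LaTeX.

none — t_k is not Gosper-summable

t_(k+1)/t_k = (k + 1)**2/(k + 2)**2.
Normal form (A,B,C) = (k**2 + 2*k + 1, k**2 + 4*k + 4, 1).
Solve (k**2 + 2*k + 1)·f(k+1) − (k**2 + 2*k + 1)·f(k) = 1.
Bound: deg f ≤ 0.
Write f(k) = c0. Then LHS − RHS = -1, requiring -1 = 0: contradictory. No certificate.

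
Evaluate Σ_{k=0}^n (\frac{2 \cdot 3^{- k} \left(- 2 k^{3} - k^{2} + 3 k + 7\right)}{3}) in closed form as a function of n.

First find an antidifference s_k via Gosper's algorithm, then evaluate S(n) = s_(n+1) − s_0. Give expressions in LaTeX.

Compute t_(k+1)/t_k: get (2*k**3 + 7*k**2 + 5*k - 7)/(3*(2*k**3 + k**2 - 3*k - 7)).
Factor: A=1/3; B=1; C=k**3 + k**2/2 - 3*k/2 - 7/2.
Need (1/3)·f(k+1) − (1)·f(k) = k**3 + k**2/2 - 3*k/2 - 7/2.
deg f ≤ 3 (via 0,0,3).
Match coefficients ⇒ f(k) = -3*(k**3 + 2*k**2 + 2*k - 1)/2.
R(k) = B(k−1)·f(k)/C(k) = -3*(k**3 + 2*k**2 + 2*k - 1)/(2*k**3 + k**2 - 3*k - 7); s_k = R·t_k = 2*(k**3 + 2*k**2 + 2*k - 1)/3**k.
Check: Δs_k = 2*(-2*k**3 - k**2 + 3*k + 7)/(3*3**k). ✓
Σ_(k=0)^n t_k = s_(n+1) − s_(0) = (2*3**(-n - 1)*(n**3 + 5*n**2 + 9*n + 4)) − (-2), i.e. 2*(3*3**n + n**3 + 5*n**2 + 9*n + 4)/(3*3**n).

S(n) = \frac{2 \cdot 3^{- n} \left(3 \cdot 3^{n} + n^{3} + 5 n^{2} + 9 n + 4\right)}{3}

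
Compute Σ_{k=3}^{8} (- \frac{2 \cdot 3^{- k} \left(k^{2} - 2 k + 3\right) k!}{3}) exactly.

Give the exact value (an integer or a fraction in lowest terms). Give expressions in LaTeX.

r(k) = (k**3 + k**2 + 2*k + 2)/(3*(k**2 - 2*k + 3)) after simplifying.
Factor: A=k/3 + 1/3; B=1; C=k**2 - 2*k + 3.
Key eq: (k/3 + 1/3)·f(k+1) = (1)·f(k) + (k**2 - 2*k + 3).
deg f ≤ 1 (via 1,0,2).
Coefficient equations give f(k) = 3*(k - 1).
Certificate R = B(k−1)f/C = 3*(k - 1)/(k**2 - 2*k + 3) gives s_k = -2*(k - 1)*factorial(k)/3**k.
Verify: -2*(k**2 - 2*k + 3)*factorial(k)/(3*3**k) matches t_k.
Telescoping: Σ = s_(9) − s_(3) = -71680/243 − (-8/9) = -71464/243.

Σ = -71464/243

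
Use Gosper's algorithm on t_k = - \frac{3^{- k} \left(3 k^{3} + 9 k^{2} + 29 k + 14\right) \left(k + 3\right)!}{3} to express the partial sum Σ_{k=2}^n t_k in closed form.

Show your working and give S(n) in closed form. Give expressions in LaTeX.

S(n) = 3^{- n - 1} \left(560 \cdot 3^{n} - 3 n^{6} n! - 36 n^{5} n! - 170 n^{4} n! - 410 n^{3} n! - 547 n^{2} n! - 394 n n! - 120 n!\right)

Compute t_(k+1)/t_k: get (3*k**4 + 30*k**3 + 128*k**2 + 279*k + 220)/(3*(3*k**3 + 9*k**2 + 29*k + 14)).
Factor: A=k/3 + 4/3; B=1; C=k**3 + 3*k**2 + 29*k/3 + 14/3.
f must satisfy (k/3 + 4/3)·f(k+1) − (1)·f(k) = k**3 + 3*k**2 + 29*k/3 + 14/3.
Bound: deg f ≤ 2.
Match coefficients ⇒ f(k) = 3*k**2 + 2.
Get s_k = R·t_k = -(3*k**2 + 2)*factorial(k + 3)/3**k with R(k) = B(k−1)f(k)/C(k) = 3*(3*k**2 + 2)/(3*k**3 + 9*k**2 + 29*k + 14).
Δs = -(3*k**3 + 9*k**2 + 29*k + 14)*factorial(k + 3)/(3*3**k), as required.
Evaluate: s_(n+1) = -3**(-n - 1)*(3*n**2 + 6*n + 5)*factorial(n + 4); subtract s_(2) = -560/3 ⇒ S(n) = 3**(-n - 1)*(560*3**n - 3*n**6*factorial(n) - 36*n**5*factorial(n) - 170*n**4*factorial(n) - 410*n**3*factorial(n) - 547*n**2*factorial(n) - 394*n*factorial(n) - 120*factorial(n)).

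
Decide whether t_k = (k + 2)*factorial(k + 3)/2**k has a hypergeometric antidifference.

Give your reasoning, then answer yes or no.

t_(k+1)/t_k = (k + 3)*(k + 4)/(2*(k + 2)).
Factor: A=k/2 + 2; B=1; C=k + 2.
Set up (k/2 + 2)·f(k+1) − (1)·f(k) − (k + 2) = 0.
d = 0 from the (1,0,1) case.
Solve for f: f(k) = 2 (degree 0 ≤ 0).
R(k) = B(k−1)·f(k)/C(k) = 2/(k + 2); s_k = R·t_k = 2**(1 - k)*factorial(k + 3).
Verify: (k + 2)*factorial(k + 3)/2**k matches t_k.

Yes. s_k = 2**(1 - k)*factorial(k + 3).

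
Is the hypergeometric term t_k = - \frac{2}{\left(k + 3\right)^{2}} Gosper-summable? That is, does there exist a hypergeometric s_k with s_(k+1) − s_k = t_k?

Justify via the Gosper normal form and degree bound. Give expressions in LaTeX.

Compute t_(k+1)/t_k: get (k + 3)**2/(k + 4)**2.
So A=k**2 + 6*k + 9 and B=k**2 + 8*k + 16, with C=1.
Set up (k**2 + 6*k + 9)·f(k+1) − (k**2 + 6*k + 9)·f(k) − (1) = 0.
From deg A=2, deg B=2, deg C=0: d=0.
Put f(k) = c0: A·f(k+1) − B(k−1)·f(k) − C = -1; need -1 = 0 — inconsistent ⇒ no f, not summable.

No. Not Gosper-summable.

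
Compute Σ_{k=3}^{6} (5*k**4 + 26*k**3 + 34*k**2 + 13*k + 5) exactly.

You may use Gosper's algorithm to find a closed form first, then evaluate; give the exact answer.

Σ = 25700

Ratio r(k) = (5*k**4 + 46*k**3 + 142*k**2 + 179*k + 83)/(5*k**4 + 26*k**3 + 34*k**2 + 13*k + 5).
A = 1, B = 1, C = k**4 + 26*k**3/5 + 34*k**2/5 + 13*k/5 + 1.
Key eq: (1)·f(k+1) = (1)·f(k) + (k**4 + 26*k**3/5 + 34*k**2/5 + 13*k/5 + 1).
From deg A=0, deg B=0, deg C=4: d=5.
Solving with deg f ≤ 5: f(k) = k*(k**4 + 4*k**3 - 4*k + 4)/5.
R(k) = B(k−1)·f(k)/C(k) = k*(k**4 + 4*k**3 - 4*k + 4)/(5*k**4 + 26*k**3 + 34*k**2 + 13*k + 5); s_k = R·t_k = k*(k**4 + 4*k**3 - 4*k + 4).
Check: Δs_k = 5*k**4 + 26*k**3 + 34*k**2 + 13*k + 5. ✓
Sum = s_(7) − s_(3); s_(7) = 26243, s_(3) = 543 ⇒ 25700.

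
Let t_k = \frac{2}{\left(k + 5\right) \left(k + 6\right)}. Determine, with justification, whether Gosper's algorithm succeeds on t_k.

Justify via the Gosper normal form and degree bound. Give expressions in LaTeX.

Ratio r(k) = (k + 5)/(k + 7).
Gosper form: A/B · C(k+1)/C(k) with A=k + 5, B=k + 7, C=1.
Need (k + 5)·f(k+1) − (k + 6)·f(k) = 1.
Degrees (1,1,0) ⇒ d ≤ 1.
Coefficient equations give f(k) = k/5.
Get s_k = R·t_k = 2*k/(5*(k + 5)) with R(k) = B(k−1)f(k)/C(k) = k*(k + 6)/5.
Δs = 2/(k**2 + 11*k + 30), as required.

Yes. s_k = \frac{2 k}{5 \left(k + 5\right)}.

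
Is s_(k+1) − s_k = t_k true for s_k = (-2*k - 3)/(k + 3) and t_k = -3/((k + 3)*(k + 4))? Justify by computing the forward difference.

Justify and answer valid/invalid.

valid; difference matches t_k

s_(k+1) = (-2*k - 5)/(k + 4)
s_(k+1) − s_k = -3/(k**2 + 7*k + 12)
(s_(k+1) − s_k) − t_k = 0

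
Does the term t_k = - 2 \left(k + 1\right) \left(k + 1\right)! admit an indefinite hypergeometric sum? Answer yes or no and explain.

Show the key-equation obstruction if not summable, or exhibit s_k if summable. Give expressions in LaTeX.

Yes. s_k = - 2 \left(k + 1\right)!.

Ratio r(k) = (k + 2)**2/(k + 1).
Take A(k)=k + 2, B(k)=1, C(k)=k + 1.
Key eq: (k + 2)·f(k+1) = (1)·f(k) + (k + 1).
Degrees (1,0,1) ⇒ d ≤ 0.
Solving with deg f ≤ 0: f(k) = 1.
Then R = B(k−1)f/C = 1/(k + 1), so s_k = R(k)·t_k = -2*factorial(k + 1).
Verify: -2*(k + 1)*factorial(k + 1) matches t_k.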